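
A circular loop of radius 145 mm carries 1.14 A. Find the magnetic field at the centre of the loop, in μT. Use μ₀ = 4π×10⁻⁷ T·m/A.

At the centre of a circular loop the Biot–Savart law gives B = μ₀I/(2R).
B = (4π×10⁻⁷ × 1.14) / (2 × 0.145) = 4.94×10⁻⁶ T.

B ≈ 4.94 μT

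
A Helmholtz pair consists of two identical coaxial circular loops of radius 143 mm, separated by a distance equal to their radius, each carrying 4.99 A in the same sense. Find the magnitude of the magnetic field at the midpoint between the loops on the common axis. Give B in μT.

Each loop contributes B = μ₀IR²/[2(R²+z²)^(3/2)] on the axis, with z measured from that loop.
Loop 1 (z = 0.0715 m): B₁ = 1.57×10⁻⁵ T. Loop 2 (z = 0.0715 m): B₂ = 1.57×10⁻⁵ T.
The fields add: B = B₁ + B₂ = 3.14×10⁻⁵ T.

B ≈ 31.4 μT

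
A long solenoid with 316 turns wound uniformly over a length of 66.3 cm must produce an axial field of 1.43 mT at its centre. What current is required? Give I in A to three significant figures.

I ≈ 2.39 A

Inside a long solenoid B = μ₀nI with n = 476.6 m⁻¹, so I = B/(μ₀n).
I = 1.43×10⁻³ / (4π×10⁻⁷ × 476.6) = 2.39 A.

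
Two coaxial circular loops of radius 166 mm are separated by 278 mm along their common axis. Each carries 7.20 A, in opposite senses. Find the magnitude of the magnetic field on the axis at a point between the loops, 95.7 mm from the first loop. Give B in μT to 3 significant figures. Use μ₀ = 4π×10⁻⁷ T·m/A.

B ≈ 9.40 μT

Each loop contributes B = μ₀IR²/[2(R²+z²)^(3/2)] on the axis, with z measured from that loop.
Loop 1 (z = 0.0957 m): B₁ = 1.77×10⁻⁵ T. Loop 2 (z = 0.1823 m): B₂ = 8.32×10⁻⁶ T.
The fields oppose: B = |B₁ − B₂| = 9.40×10⁻⁶ T.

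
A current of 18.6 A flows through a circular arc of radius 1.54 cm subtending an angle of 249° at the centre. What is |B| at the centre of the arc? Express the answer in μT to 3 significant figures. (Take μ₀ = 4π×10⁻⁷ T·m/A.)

The Biot–Savart field of a circular arc at its centre is B = μ₀Iφ/(4πR), with φ = 4.346 rad.
B = (4π×10⁻⁷ × 18.6 × 4.346) / (4π × 0.0154) = 5.25×10⁻⁴ T.

B ≈ 525 μT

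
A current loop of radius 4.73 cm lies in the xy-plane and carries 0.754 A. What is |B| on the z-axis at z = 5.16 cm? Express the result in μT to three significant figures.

On the axis of a circular loop, B = μ₀IR² / [2(R²+z²)^(3/2)].
R² + z² = (0.0473)² + (0.0516)² = 0.0049 m², and (R²+z²)^(3/2) = 3.43×10⁻⁴ m³.
B = (4π×10⁻⁷ × 0.754 × 0.002237) / (2 × 3.43×10⁻⁴) = 3.09×10⁻⁶ T.

B ≈ 3.09 μT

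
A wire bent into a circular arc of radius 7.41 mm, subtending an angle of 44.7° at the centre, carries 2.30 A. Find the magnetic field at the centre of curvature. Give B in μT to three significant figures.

The Biot–Savart field of a circular arc at its centre is B = μ₀Iφ/(4πR), with φ = 0.7802 rad.
B = (4π×10⁻⁷ × 2.30 × 0.7802) / (4π × 0.00741) = 2.42×10⁻⁵ T.

B ≈ 24.2 μT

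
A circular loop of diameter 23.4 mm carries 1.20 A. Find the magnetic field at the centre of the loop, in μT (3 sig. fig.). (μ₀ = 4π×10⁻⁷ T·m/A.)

B ≈ 64.4 μT

At the centre of a circular loop the Biot–Savart law gives B = μ₀I/(2R) (so R = 0.0117 m).
B = (4π×10⁻⁷ × 1.20) / (2 × 0.0117) = 6.44×10⁻⁵ T.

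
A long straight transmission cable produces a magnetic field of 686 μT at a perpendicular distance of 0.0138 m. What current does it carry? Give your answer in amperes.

I ≈ 47.3 A

For a long straight wire B = μ₀I/(2πd), so I = 2πdB/μ₀.
I = 2π × 0.0138 × 6.86×10⁻⁴ / (4π×10⁻⁷) = 47.3 A.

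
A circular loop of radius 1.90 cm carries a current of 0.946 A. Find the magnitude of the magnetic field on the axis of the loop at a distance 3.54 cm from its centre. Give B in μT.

On the axis of a circular loop, B = μ₀IR² / [2(R²+z²)^(3/2)].
R² + z² = (0.019)² + (0.0354)² = 0.001614 m², and (R²+z²)^(3/2) = 6.49×10⁻⁵ m³.
B = (4π×10⁻⁷ × 0.946 × 0.000361) / (2 × 6.49×10⁻⁵) = 3.31×10⁻⁶ T.

B ≈ 3.31 μT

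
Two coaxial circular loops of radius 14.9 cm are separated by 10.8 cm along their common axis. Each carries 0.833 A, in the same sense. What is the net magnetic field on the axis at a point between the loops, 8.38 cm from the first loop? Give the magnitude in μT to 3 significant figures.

Each loop contributes B = μ₀IR²/[2(R²+z²)^(3/2)] on the axis, with z measured from that loop.
Loop 1 (z = 0.0838 m): B₁ = 2.33×10⁻⁶ T. Loop 2 (z = 0.0242 m): B₂ = 3.38×10⁻⁶ T.
The fields add: B = B₁ + B₂ = 5.70×10⁻⁶ T.

B ≈ 5.70 μT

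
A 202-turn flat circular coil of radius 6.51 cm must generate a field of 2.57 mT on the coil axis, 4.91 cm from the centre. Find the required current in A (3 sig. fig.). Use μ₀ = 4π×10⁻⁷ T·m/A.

I ≈ 2.59 A

For an N-turn coil, B = Nμ₀IR²/[2(R²+z²)^(3/2)] with R = 0.0651 m, z = 0.0491 m, so I = 2B(R²+z²)^(3/2)/(Nμ₀R²) = 2 × 2.57×10⁻³ × 5.42×10⁻⁴ / (202 × 4π×10⁻⁷ × 0.004238) = 2.59 A.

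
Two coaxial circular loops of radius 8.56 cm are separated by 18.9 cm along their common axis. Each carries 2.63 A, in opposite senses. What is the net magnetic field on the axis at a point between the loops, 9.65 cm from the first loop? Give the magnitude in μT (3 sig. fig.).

Each loop contributes B = μ₀IR²/[2(R²+z²)^(3/2)] on the axis, with z measured from that loop.
Loop 1 (z = 0.0965 m): B₁ = 5.64×10⁻⁶ T. Loop 2 (z = 0.0925 m): B₂ = 6.05×10⁻⁶ T.
The fields oppose: B = |B₁ − B₂| = 4.08×10⁻⁷ T.

B ≈ 0.408 μT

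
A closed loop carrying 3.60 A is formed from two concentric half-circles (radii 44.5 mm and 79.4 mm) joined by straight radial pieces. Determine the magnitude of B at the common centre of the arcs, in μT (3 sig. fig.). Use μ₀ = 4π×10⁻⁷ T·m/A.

B ≈ 11.2 μT

The radial connectors point toward the centre, so dl × r̂ = 0 and they contribute nothing.
Each semicircle gives μ₀I/(4R): inner arc 2.54×10⁻⁵ T, outer arc 1.42×10⁻⁵ T.
The two arcs carry current in opposite angular senses, so their fields oppose: B = |2.54×10⁻⁵ − 1.42×10⁻⁵| = 1.12×10⁻⁵ T.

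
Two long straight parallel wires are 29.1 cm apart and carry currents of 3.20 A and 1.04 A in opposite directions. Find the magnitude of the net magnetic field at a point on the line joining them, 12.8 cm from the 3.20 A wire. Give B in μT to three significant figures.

B ≈ 6.28 μT

Each long wire gives B = μ₀I/(2πd). Distances are d₁ = 0.128 m and d₂ = 0.163 m.
B₁ = 5.00×10⁻⁶ T, B₂ = 1.28×10⁻⁶ T.
Between antiparallel currents both contributions point the same way, so they add. B = B₁ + B₂ = 5.00×10⁻⁶ + 1.28×10⁻⁶ = 6.28×10⁻⁶ T.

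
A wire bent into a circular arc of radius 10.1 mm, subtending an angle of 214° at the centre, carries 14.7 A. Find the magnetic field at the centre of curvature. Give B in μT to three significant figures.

The Biot–Savart field of a circular arc at its centre is B = μ₀Iφ/(4πR), with φ = 3.735 rad.
B = (4π×10⁻⁷ × 14.7 × 3.735) / (4π × 0.0101) = 5.44×10⁻⁴ T.

B ≈ 544 μT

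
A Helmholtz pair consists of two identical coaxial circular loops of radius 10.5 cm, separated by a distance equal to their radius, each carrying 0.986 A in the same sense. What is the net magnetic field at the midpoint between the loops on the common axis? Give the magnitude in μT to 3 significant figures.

B ≈ 8.44 μT

Each loop contributes B = μ₀IR²/[2(R²+z²)^(3/2)] on the axis, with z measured from that loop.
Loop 1 (z = 0.0525 m): B₁ = 4.22×10⁻⁶ T. Loop 2 (z = 0.0525 m): B₂ = 4.22×10⁻⁶ T.
The fields add: B = B₁ + B₂ = 8.44×10⁻⁶ T.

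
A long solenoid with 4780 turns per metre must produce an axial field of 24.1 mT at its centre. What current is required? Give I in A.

Inside a long solenoid B = μ₀nI with n = 4780 m⁻¹, so I = B/(μ₀n).
I = 2.41×10⁻² / (4π×10⁻⁷ × 4780) = 4.01 A.

I ≈ 4.01 A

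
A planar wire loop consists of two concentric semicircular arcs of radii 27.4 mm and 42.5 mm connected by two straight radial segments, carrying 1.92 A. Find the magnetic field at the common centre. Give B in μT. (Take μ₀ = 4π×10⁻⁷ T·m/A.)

The radial connectors point toward the centre, so dl × r̂ = 0 and they contribute nothing.
Each semicircle gives μ₀I/(4R): inner arc 2.20×10⁻⁵ T, outer arc 1.42×10⁻⁵ T.
The two arcs carry current in opposite angular senses, so their fields oppose: B = |2.20×10⁻⁵ − 1.42×10⁻⁵| = 7.82×10⁻⁶ T.

B ≈ 7.82 μT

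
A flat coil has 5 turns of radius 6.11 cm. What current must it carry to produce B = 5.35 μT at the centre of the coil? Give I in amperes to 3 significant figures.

I ≈ 0.104 A

For an N-turn coil, B = Nμ₀I/(2R) with R = 0.0611 m, so I = 2RB/(Nμ₀) = 2 × 0.0611 × 5.35×10⁻⁶ / (5 × 4π×10⁻⁷) = 0.104 A.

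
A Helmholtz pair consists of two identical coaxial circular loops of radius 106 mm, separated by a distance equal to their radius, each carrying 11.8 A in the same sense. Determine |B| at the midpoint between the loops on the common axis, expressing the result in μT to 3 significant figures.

Each loop contributes B = μ₀IR²/[2(R²+z²)^(3/2)] on the axis, with z measured from that loop.
Loop 1 (z = 0.053 m): B₁ = 5.00×10⁻⁵ T. Loop 2 (z = 0.053 m): B₂ = 5.00×10⁻⁵ T.
The fields add: B = B₁ + B₂ = 1.00×10⁻⁴ T.

B ≈ 100 μT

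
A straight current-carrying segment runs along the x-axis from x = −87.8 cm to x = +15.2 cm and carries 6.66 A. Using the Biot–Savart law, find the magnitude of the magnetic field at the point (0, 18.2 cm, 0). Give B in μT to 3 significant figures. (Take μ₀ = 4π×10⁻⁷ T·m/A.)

B ≈ 5.93 μT

For a finite straight segment, B = (μ₀I/4πd)(sinθ₁ + sinθ₂), where θ₁, θ₂ are the angles from the perpendicular to each end.
The perpendicular distance is d = 0.182 m; the end-offsets along the wire are a = 0.878 m and b = 0.152 m.
sinθ₁ = 0.878/√(0.878²+0.182²) = 0.9792; sinθ₂ = 0.152/√(0.152²+0.182²) = 0.6410.
B = (4π×10⁻⁷ × 6.66) / (4π × 0.182) × (0.9792 + 0.6410) = 5.93×10⁻⁶ T.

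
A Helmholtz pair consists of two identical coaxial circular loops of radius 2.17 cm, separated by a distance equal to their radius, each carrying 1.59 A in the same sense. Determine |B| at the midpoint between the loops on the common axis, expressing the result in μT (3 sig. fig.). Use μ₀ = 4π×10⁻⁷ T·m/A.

B ≈ 65.9 μT

Each loop contributes B = μ₀IR²/[2(R²+z²)^(3/2)] on the axis, with z measured from that loop.
Loop 1 (z = 0.01085 m): B₁ = 3.29×10⁻⁵ T. Loop 2 (z = 0.01085 m): B₂ = 3.29×10⁻⁵ T.
The fields add: B = B₁ + B₂ = 6.59×10⁻⁵ T.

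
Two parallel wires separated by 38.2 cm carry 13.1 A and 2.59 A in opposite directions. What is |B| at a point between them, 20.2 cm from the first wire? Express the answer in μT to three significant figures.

B ≈ 15.8 μT

Each long wire gives B = μ₀I/(2πd). Distances are d₁ = 0.202 m and d₂ = 0.18 m.
B₁ = 1.30×10⁻⁵ T, B₂ = 2.88×10⁻⁶ T.
Between antiparallel currents both contributions point the same way, so they add. B = B₁ + B₂ = 1.30×10⁻⁵ + 2.88×10⁻⁶ = 1.58×10⁻⁵ T.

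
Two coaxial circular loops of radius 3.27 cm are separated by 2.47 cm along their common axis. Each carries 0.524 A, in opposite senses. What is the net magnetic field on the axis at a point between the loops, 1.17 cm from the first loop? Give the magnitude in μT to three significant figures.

B ≈ 0.325 μT

Each loop contributes B = μ₀IR²/[2(R²+z²)^(3/2)] on the axis, with z measured from that loop.
Loop 1 (z = 0.0117 m): B₁ = 8.40×10⁻⁶ T. Loop 2 (z = 0.013 m): B₂ = 8.08×10⁻⁶ T.
The fields oppose: B = |B₁ − B₂| = 3.25×10⁻⁷ T.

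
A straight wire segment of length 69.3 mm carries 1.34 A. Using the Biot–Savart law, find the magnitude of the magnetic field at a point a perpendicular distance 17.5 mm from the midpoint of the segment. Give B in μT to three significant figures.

For a finite straight segment, B = (μ₀I/4πd)(sinθ₁ + sinθ₂), where θ₁, θ₂ are the angles from the perpendicular to each end.
The perpendicular from the point meets the wire at its midpoint, so each end is L/2 = 0.03465 m away along the wire.
sinθ₁ = 0.03465/√(0.03465²+0.0175²) = 0.8926; sinθ₂ = 0.03465/√(0.03465²+0.0175²) = 0.8926.
B = (4π×10⁻⁷ × 1.34) / (4π × 0.0175) × (0.8926 + 0.8926) = 1.37×10⁻⁵ T.

B ≈ 13.7 μT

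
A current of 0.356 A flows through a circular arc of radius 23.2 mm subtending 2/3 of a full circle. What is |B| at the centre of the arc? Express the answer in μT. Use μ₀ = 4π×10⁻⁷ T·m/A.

The Biot–Savart field of a circular arc at its centre is B = μ₀Iφ/(4πR), with φ = 4.189 rad.
B = (4π×10⁻⁷ × 0.356 × 4.189) / (4π × 0.0232) = 6.43×10⁻⁶ T.

B ≈ 6.43 μT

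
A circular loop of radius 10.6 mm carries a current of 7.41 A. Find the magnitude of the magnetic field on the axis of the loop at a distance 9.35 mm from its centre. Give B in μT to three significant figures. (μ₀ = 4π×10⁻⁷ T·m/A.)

B ≈ 185 μT

On the axis of a circular loop, B = μ₀IR² / [2(R²+z²)^(3/2)].
R² + z² = (0.0106)² + (0.00935)² = 0.0001998 m², and (R²+z²)^(3/2) = 2.82×10⁻⁶ m³.
B = (4π×10⁻⁷ × 7.41 × 0.0001124) / (2 × 2.82×10⁻⁶) = 1.85×10⁻⁴ T.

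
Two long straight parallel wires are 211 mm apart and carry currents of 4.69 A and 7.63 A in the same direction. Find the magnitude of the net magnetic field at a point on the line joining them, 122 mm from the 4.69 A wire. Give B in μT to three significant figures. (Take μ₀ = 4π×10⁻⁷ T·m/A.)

B ≈ 9.46 μT

Each long wire gives B = μ₀I/(2πd). Distances are d₁ = 0.122 m and d₂ = 0.089 m.
B₁ = 7.69×10⁻⁶ T, B₂ = 1.71×10⁻⁵ T.
Between parallel currents the two contributions point in opposite directions, so they subtract. B = |B₁ − B₂| = |7.69×10⁻⁶ − 1.71×10⁻⁵| = 9.46×10⁻⁶ T.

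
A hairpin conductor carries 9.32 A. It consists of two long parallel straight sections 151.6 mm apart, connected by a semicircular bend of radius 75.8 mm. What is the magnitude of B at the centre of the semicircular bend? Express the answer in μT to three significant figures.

B ≈ 63.2 μT

The semicircular arc contributes B_arc = μ₀I·π/(4πR) = μ₀I/(4R) = 3.86×10⁻⁵ T.
Each semi-infinite lead is at perpendicular distance R = 0.0758 m from the centre, with the perpendicular foot at its near end, so it contributes μ₀I/(4πR); both point the same way, together 2.46×10⁻⁵ T.
Arc and leads all point the same direction: B = 3.86×10⁻⁵ + 2.46×10⁻⁵ = 6.32×10⁻⁵ T.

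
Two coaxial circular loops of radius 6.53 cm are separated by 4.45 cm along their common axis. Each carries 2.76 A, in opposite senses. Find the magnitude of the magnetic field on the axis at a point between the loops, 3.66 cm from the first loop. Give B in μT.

B ≈ 8.36 μT

Each loop contributes B = μ₀IR²/[2(R²+z²)^(3/2)] on the axis, with z measured from that loop.
Loop 1 (z = 0.0366 m): B₁ = 1.76×10⁻⁵ T. Loop 2 (z = 0.0079 m): B₂ = 2.60×10⁻⁵ T.
The fields oppose: B = |B₁ − B₂| = 8.36×10⁻⁶ T.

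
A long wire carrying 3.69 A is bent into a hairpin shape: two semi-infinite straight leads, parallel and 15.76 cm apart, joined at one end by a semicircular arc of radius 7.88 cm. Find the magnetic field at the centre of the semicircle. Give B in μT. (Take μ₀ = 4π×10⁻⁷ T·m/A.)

The semicircular arc contributes B_arc = μ₀I·π/(4πR) = μ₀I/(4R) = 1.47×10⁻⁵ T.
Each semi-infinite lead is at perpendicular distance R = 0.0788 m from the centre, with the perpendicular foot at its near end, so it contributes μ₀I/(4πR); both point the same way, together 9.37×10⁻⁶ T.
Arc and leads all point the same direction: B = 1.47×10⁻⁵ + 9.37×10⁻⁶ = 2.41×10⁻⁵ T.

B ≈ 24.1 μT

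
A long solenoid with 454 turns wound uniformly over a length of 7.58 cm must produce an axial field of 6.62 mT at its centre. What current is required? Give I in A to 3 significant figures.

Inside a long solenoid B = μ₀nI with n = 5989 m⁻¹, so I = B/(μ₀n).
I = 6.62×10⁻³ / (4π×10⁻⁷ × 5989) = 0.880 A.

I ≈ 0.880 A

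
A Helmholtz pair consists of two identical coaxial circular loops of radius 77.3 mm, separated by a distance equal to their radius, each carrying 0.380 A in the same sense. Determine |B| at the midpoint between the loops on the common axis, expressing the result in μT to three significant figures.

Each loop contributes B = μ₀IR²/[2(R²+z²)^(3/2)] on the axis, with z measured from that loop.
Loop 1 (z = 0.03865 m): B₁ = 2.21×10⁻⁶ T. Loop 2 (z = 0.03865 m): B₂ = 2.21×10⁻⁶ T.
The fields add: B = B₁ + B₂ = 4.42×10⁻⁶ T.

B ≈ 4.42 μT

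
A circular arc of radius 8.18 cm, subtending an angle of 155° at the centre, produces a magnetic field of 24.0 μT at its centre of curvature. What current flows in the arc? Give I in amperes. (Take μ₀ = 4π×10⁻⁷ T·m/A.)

For a circular arc, B = μ₀Iφ/(4πR) with φ in radians; here φ = 2.705 rad.
So I = 4πRB/(μ₀φ) = 4π × 0.0818 × 2.40×10⁻⁵ / (4π×10⁻⁷ × 2.705) = 7.26 A.

I ≈ 7.26 A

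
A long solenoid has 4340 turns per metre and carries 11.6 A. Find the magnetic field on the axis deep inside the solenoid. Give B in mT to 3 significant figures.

B ≈ 63.3 mT

Inside a long solenoid, B = μ₀nI with n = 4340 turns/m.
B = 4π×10⁻⁷ × 4340 × 11.6 = 6.33×10⁻² T.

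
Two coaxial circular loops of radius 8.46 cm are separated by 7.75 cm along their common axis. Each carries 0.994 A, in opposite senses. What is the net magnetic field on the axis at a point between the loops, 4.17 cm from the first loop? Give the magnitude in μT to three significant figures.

B ≈ 0.439 μT

Each loop contributes B = μ₀IR²/[2(R²+z²)^(3/2)] on the axis, with z measured from that loop.
Loop 1 (z = 0.0417 m): B₁ = 5.33×10⁻⁶ T. Loop 2 (z = 0.0358 m): B₂ = 5.77×10⁻⁶ T.
The fields oppose: B = |B₁ − B₂| = 4.39×10⁻⁷ T.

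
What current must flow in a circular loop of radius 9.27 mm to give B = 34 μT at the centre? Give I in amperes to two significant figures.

I ≈ 0.50 A

At the centre of a circular loop B = μ₀I/(2R), so I = 2RB/μ₀.
With R = 0.00927 m, I = 2 × 0.00927 × 3.40×10⁻⁵ / (4π×10⁻⁷) = 0.502 A.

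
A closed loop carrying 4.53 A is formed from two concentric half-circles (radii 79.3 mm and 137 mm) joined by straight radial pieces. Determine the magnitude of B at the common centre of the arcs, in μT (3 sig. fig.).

B ≈ 7.56 μT

The radial connectors point toward the centre, so dl × r̂ = 0 and they contribute nothing.
Each semicircle gives μ₀I/(4R): inner arc 1.79×10⁻⁵ T, outer arc 1.04×10⁻⁵ T.
The two arcs carry current in opposite angular senses, so their fields oppose: B = |1.79×10⁻⁵ − 1.04×10⁻⁵| = 7.56×10⁻⁶ T.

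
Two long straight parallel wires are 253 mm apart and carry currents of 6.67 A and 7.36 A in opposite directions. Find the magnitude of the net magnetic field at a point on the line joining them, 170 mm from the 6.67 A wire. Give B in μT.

Each long wire gives B = μ₀I/(2πd). Distances are d₁ = 0.17 m and d₂ = 0.083 m.
B₁ = 7.85×10⁻⁶ T, B₂ = 1.77×10⁻⁵ T.
Between antiparallel currents both contributions point the same way, so they add. B = B₁ + B₂ = 7.85×10⁻⁶ + 1.77×10⁻⁵ = 2.56×10⁻⁵ T.

B ≈ 25.6 μT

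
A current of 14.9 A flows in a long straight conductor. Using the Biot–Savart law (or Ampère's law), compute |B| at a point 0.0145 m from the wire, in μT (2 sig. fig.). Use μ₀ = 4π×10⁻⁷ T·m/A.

B ≈ 210 μT

For an infinitely long straight wire, B = μ₀I/(2πd).
B = (4π×10⁻⁷ × 14.9) / (2π × 0.0145) = 2.06×10⁻⁴ T.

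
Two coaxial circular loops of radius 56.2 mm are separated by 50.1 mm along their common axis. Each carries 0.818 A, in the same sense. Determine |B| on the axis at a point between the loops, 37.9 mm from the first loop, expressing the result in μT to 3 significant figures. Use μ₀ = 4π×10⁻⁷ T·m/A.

B ≈ 13.7 μT

Each loop contributes B = μ₀IR²/[2(R²+z²)^(3/2)] on the axis, with z measured from that loop.
Loop 1 (z = 0.0379 m): B₁ = 5.21×10⁻⁶ T. Loop 2 (z = 0.0122 m): B₂ = 8.53×10⁻⁶ T.
The fields add: B = B₁ + B₂ = 1.37×10⁻⁵ T.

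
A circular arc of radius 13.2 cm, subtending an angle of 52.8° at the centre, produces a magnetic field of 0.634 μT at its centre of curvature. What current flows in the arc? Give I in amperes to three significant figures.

I ≈ 0.908 A

For a circular arc, B = μ₀Iφ/(4πR) with φ in radians; here φ = 0.9215 rad.
So I = 4πRB/(μ₀φ) = 4π × 0.132 × 6.34×10⁻⁷ / (4π×10⁻⁷ × 0.9215) = 0.908 A.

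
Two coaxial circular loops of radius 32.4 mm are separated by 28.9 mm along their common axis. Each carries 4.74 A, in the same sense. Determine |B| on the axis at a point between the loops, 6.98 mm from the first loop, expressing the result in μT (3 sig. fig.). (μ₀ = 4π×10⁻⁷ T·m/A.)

B ≈ 138 μT

Each loop contributes B = μ₀IR²/[2(R²+z²)^(3/2)] on the axis, with z measured from that loop.
Loop 1 (z = 0.00698 m): B₁ = 8.59×10⁻⁵ T. Loop 2 (z = 0.02192 m): B₂ = 5.22×10⁻⁵ T.
The fields add: B = B₁ + B₂ = 1.38×10⁻⁴ T.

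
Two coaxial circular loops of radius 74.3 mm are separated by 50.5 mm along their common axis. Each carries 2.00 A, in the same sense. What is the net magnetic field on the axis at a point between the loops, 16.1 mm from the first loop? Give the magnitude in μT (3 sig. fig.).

B ≈ 28.4 μT

Each loop contributes B = μ₀IR²/[2(R²+z²)^(3/2)] on the axis, with z measured from that loop.
Loop 1 (z = 0.0161 m): B₁ = 1.58×10⁻⁵ T. Loop 2 (z = 0.0344 m): B₂ = 1.26×10⁻⁵ T.
The fields add: B = B₁ + B₂ = 2.84×10⁻⁵ T.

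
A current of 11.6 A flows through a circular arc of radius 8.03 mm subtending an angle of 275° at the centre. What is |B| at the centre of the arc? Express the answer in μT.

B ≈ 693 μT

The Biot–Savart field of a circular arc at its centre is B = μ₀Iφ/(4πR), with φ = 4.8 rad.
B = (4π×10⁻⁷ × 11.6 × 4.8) / (4π × 0.00803) = 6.93×10⁻⁴ T.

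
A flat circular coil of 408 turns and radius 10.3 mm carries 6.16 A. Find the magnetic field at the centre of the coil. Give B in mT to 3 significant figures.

B ≈ 153 mT

For an N-turn flat coil, B = Nμ₀I/(2R) with R = 0.0103 m.
B = 408 × 3.76×10⁻⁴ T = 0.153 T.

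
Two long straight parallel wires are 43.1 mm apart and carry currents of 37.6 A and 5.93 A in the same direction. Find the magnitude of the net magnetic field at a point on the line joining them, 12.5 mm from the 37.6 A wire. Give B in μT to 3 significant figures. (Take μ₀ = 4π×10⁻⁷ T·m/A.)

Each long wire gives B = μ₀I/(2πd). Distances are d₁ = 0.0125 m and d₂ = 0.0306 m.
B₁ = 6.02×10⁻⁴ T, B₂ = 3.88×10⁻⁵ T.
Between parallel currents the two contributions point in opposite directions, so they subtract. B = |B₁ − B₂| = |6.02×10⁻⁴ − 3.88×10⁻⁵| = 5.63×10⁻⁴ T.

B ≈ 563 μT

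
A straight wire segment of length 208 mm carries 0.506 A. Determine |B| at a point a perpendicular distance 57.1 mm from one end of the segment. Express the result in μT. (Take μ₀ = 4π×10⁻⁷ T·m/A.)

B ≈ 0.855 μT

For a finite straight segment, B = (μ₀I/4πd)(sinθ₁ + sinθ₂), where θ₁, θ₂ are the angles from the perpendicular to each end.
The perpendicular foot is at one end, so the two end-offsets along the wire are 0 and L = 0.208 m.
sinθ₁ = 0/√(0²+0.0571²) = 0.0000; sinθ₂ = 0.208/√(0.208²+0.0571²) = 0.9643.
B = (4π×10⁻⁷ × 0.506) / (4π × 0.0571) × (0.0000 + 0.9643) = 8.55×10⁻⁷ T.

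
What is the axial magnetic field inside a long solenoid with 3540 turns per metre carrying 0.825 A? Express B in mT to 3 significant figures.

Inside a long solenoid, B = μ₀nI with n = 3540 turns/m.
B = 4π×10⁻⁷ × 3540 × 0.825 = 3.67×10⁻³ T.

B ≈ 3.67 mT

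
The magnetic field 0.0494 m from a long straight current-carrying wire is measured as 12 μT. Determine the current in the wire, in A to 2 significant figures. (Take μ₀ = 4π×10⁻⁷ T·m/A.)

For a long straight wire B = μ₀I/(2πd), so I = 2πdB/μ₀.
I = 2π × 0.0494 × 1.20×10⁻⁵ / (4π×10⁻⁷) = 2.96 A.

I ≈ 3.0 A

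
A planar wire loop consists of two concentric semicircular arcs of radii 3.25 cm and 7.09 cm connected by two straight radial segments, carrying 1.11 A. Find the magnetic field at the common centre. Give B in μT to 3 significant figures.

B ≈ 5.81 μT

The radial connectors point toward the centre, so dl × r̂ = 0 and they contribute nothing.
Each semicircle gives μ₀I/(4R): inner arc 1.07×10⁻⁵ T, outer arc 4.92×10⁻⁶ T.
The two arcs carry current in opposite angular senses, so their fields oppose: B = |1.07×10⁻⁵ − 4.92×10⁻⁶| = 5.81×10⁻⁶ T.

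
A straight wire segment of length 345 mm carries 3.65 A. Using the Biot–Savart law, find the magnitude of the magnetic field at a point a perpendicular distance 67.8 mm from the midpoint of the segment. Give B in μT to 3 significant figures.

For a finite straight segment, B = (μ₀I/4πd)(sinθ₁ + sinθ₂), where θ₁, θ₂ are the angles from the perpendicular to each end.
The perpendicular from the point meets the wire at its midpoint, so each end is L/2 = 0.1725 m away along the wire.
sinθ₁ = 0.1725/√(0.1725²+0.0678²) = 0.9307; sinθ₂ = 0.1725/√(0.1725²+0.0678²) = 0.9307.
B = (4π×10⁻⁷ × 3.65) / (4π × 0.0678) × (0.9307 + 0.9307) = 1.00×10⁻⁵ T.

B ≈ 10.0 μT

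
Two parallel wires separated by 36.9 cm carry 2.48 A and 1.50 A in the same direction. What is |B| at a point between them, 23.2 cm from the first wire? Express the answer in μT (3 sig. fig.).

Each long wire gives B = μ₀I/(2πd). Distances are d₁ = 0.232 m and d₂ = 0.137 m.
B₁ = 2.14×10⁻⁶ T, B₂ = 2.19×10⁻⁶ T.
Between parallel currents the two contributions point in opposite directions, so they subtract. B = |B₁ − B₂| = |2.14×10⁻⁶ − 2.19×10⁻⁶| = 5.18×10⁻⁸ T.

B ≈ 0.0518 μT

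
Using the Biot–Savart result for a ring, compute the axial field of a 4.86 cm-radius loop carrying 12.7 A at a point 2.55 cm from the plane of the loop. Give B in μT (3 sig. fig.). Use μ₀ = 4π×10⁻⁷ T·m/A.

B ≈ 114 μT

On the axis of a circular loop, B = μ₀IR² / [2(R²+z²)^(3/2)].
R² + z² = (0.0486)² + (0.0255)² = 0.003012 m², and (R²+z²)^(3/2) = 1.65×10⁻⁴ m³.
B = (4π×10⁻⁷ × 12.7 × 0.002362) / (2 × 1.65×10⁻⁴) = 1.14×10⁻⁴ T.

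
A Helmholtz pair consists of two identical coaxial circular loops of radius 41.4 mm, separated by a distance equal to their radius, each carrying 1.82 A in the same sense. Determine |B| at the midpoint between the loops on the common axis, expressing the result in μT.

Each loop contributes B = μ₀IR²/[2(R²+z²)^(3/2)] on the axis, with z measured from that loop.
Loop 1 (z = 0.0207 m): B₁ = 1.98×10⁻⁵ T. Loop 2 (z = 0.0207 m): B₂ = 1.98×10⁻⁵ T.
The fields add: B = B₁ + B₂ = 3.95×10⁻⁵ T.

B ≈ 39.5 μT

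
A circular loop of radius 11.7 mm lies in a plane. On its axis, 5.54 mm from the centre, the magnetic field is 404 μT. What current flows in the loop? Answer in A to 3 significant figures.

I ≈ 10.2 A

On the axis of a loop, B = μ₀IR²/[2(R²+z²)^(3/2)], so I = 2B(R²+z²)^(3/2)/(μ₀R²).
R² + z² = 0.0001369 + 3.069×10⁻⁵ = 0.0001676 m²; raised to 3/2 gives 2.17×10⁻⁶ m³.
I = 2 × 4.04×10⁻⁴ × 2.17×10⁻⁶ / (1.26×10⁻⁶ × 0.0001369) = 10.2 A.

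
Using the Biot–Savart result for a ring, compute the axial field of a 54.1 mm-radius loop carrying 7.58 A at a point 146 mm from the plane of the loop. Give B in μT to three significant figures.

On the axis of a circular loop, B = μ₀IR² / [2(R²+z²)^(3/2)].
R² + z² = (0.0541)² + (0.146)² = 0.02424 m², and (R²+z²)^(3/2) = 3.77×10⁻³ m³.
B = (4π×10⁻⁷ × 7.58 × 0.002927) / (2 × 3.77×10⁻³) = 3.69×10⁻⁶ T.

B ≈ 3.69 μT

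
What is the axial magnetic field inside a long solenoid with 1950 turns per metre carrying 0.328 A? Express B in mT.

Inside a long solenoid, B = μ₀nI with n = 1950 turns/m.
B = 4π×10⁻⁷ × 1950 × 0.328 = 8.04×10⁻⁴ T.

B ≈ 0.804 mT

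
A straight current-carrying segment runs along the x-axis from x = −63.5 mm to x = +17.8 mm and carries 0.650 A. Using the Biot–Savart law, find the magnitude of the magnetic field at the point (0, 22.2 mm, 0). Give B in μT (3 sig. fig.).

For a finite straight segment, B = (μ₀I/4πd)(sinθ₁ + sinθ₂), where θ₁, θ₂ are the angles from the perpendicular to each end.
The perpendicular distance is d = 0.0222 m; the end-offsets along the wire are a = 0.0635 m and b = 0.0178 m.
sinθ₁ = 0.0635/√(0.0635²+0.0222²) = 0.9440; sinθ₂ = 0.0178/√(0.0178²+0.0222²) = 0.6256.
B = (4π×10⁻⁷ × 0.650) / (4π × 0.0222) × (0.9440 + 0.6256) = 4.60×10⁻⁶ T.

B ≈ 4.60 μT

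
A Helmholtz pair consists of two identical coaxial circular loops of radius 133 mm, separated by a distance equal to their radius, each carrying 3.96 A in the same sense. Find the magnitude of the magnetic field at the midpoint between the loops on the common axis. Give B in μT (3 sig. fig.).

Each loop contributes B = μ₀IR²/[2(R²+z²)^(3/2)] on the axis, with z measured from that loop.
Loop 1 (z = 0.0665 m): B₁ = 1.34×10⁻⁵ T. Loop 2 (z = 0.0665 m): B₂ = 1.34×10⁻⁵ T.
The fields add: B = B₁ + B₂ = 2.68×10⁻⁵ T.

B ≈ 26.8 μT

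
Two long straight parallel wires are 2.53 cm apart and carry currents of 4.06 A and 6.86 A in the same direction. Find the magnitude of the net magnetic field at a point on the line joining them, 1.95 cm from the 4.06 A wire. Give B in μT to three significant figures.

B ≈ 195 μT

Each long wire gives B = μ₀I/(2πd). Distances are d₁ = 0.0195 m and d₂ = 0.0058 m.
B₁ = 4.16×10⁻⁵ T, B₂ = 2.37×10⁻⁴ T.
Between parallel currents the two contributions point in opposite directions, so they subtract. B = |B₁ − B₂| = |4.16×10⁻⁵ − 2.37×10⁻⁴| = 1.95×10⁻⁴ T.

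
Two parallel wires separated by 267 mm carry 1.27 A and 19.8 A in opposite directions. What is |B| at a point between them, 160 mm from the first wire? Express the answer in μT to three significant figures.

Each long wire gives B = μ₀I/(2πd). Distances are d₁ = 0.16 m and d₂ = 0.107 m.
B₁ = 1.59×10⁻⁶ T, B₂ = 3.70×10⁻⁵ T.
Between antiparallel currents both contributions point the same way, so they add. B = B₁ + B₂ = 1.59×10⁻⁶ + 3.70×10⁻⁵ = 3.86×10⁻⁵ T.

B ≈ 38.6 μT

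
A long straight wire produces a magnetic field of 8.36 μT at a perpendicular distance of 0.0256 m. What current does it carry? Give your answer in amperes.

I ≈ 1.07 A

For a long straight wire B = μ₀I/(2πd), so I = 2πdB/μ₀.
I = 2π × 0.0256 × 8.36×10⁻⁶ / (4π×10⁻⁷) = 1.07 A.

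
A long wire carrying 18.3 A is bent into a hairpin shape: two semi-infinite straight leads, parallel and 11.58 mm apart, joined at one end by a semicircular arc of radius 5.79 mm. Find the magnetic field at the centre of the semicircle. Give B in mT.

B ≈ 1.63 mT

The semicircular arc contributes B_arc = μ₀I·π/(4πR) = μ₀I/(4R) = 9.93×10⁻⁴ T.
Each semi-infinite lead is at perpendicular distance R = 0.00579 m from the centre, with the perpendicular foot at its near end, so it contributes μ₀I/(4πR); both point the same way, together 6.32×10⁻⁴ T.
Arc and leads all point the same direction: B = 9.93×10⁻⁴ + 6.32×10⁻⁴ = 1.63×10⁻³ T.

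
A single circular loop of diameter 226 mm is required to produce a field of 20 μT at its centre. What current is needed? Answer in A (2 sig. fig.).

I ≈ 3.6 A

At the centre of a circular loop B = μ₀I/(2R), so I = 2RB/μ₀.
With R = 0.113 m, I = 2 × 0.113 × 2.00×10⁻⁵ / (4π×10⁻⁷) = 3.60 A.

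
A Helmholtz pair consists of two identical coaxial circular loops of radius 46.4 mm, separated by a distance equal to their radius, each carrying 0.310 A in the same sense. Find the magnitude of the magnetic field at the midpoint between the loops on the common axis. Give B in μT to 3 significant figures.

Each loop contributes B = μ₀IR²/[2(R²+z²)^(3/2)] on the axis, with z measured from that loop.
Loop 1 (z = 0.0232 m): B₁ = 3.00×10⁻⁶ T. Loop 2 (z = 0.0232 m): B₂ = 3.00×10⁻⁶ T.
The fields add: B = B₁ + B₂ = 6.01×10⁻⁶ T.

B ≈ 6.01 μT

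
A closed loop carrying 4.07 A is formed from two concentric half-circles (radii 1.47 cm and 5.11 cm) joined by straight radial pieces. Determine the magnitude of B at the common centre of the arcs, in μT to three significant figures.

B ≈ 62.0 μT

The radial connectors point toward the centre, so dl × r̂ = 0 and they contribute nothing.
Each semicircle gives μ₀I/(4R): inner arc 8.70×10⁻⁵ T, outer arc 2.50×10⁻⁵ T.
The two arcs carry current in opposite angular senses, so their fields oppose: B = |8.70×10⁻⁵ − 2.50×10⁻⁵| = 6.20×10⁻⁵ T.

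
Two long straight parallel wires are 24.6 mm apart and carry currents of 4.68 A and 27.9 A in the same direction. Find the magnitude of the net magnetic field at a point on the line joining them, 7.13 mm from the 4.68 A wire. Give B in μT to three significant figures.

Each long wire gives B = μ₀I/(2πd). Distances are d₁ = 0.00713 m and d₂ = 0.01747 m.
B₁ = 1.31×10⁻⁴ T, B₂ = 3.19×10⁻⁴ T.
Between parallel currents the two contributions point in opposite directions, so they subtract. B = |B₁ − B₂| = |1.31×10⁻⁴ − 3.19×10⁻⁴| = 1.88×10⁻⁴ T.

B ≈ 188 μT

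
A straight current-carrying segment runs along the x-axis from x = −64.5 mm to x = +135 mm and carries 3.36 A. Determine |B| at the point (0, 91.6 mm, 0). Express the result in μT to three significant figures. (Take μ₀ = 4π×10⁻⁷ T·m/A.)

B ≈ 5.15 μT

For a finite straight segment, B = (μ₀I/4πd)(sinθ₁ + sinθ₂), where θ₁, θ₂ are the angles from the perpendicular to each end.
The perpendicular distance is d = 0.0916 m; the end-offsets along the wire are a = 0.0645 m and b = 0.135 m.
sinθ₁ = 0.0645/√(0.0645²+0.0916²) = 0.5757; sinθ₂ = 0.135/√(0.135²+0.0916²) = 0.8275.
B = (4π×10⁻⁷ × 3.36) / (4π × 0.0916) × (0.5757 + 0.8275) = 5.15×10⁻⁶ T.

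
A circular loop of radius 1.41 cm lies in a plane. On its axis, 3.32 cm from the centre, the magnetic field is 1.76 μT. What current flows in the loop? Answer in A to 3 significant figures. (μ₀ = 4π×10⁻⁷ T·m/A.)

I ≈ 0.661 A

On the axis of a loop, B = μ₀IR²/[2(R²+z²)^(3/2)], so I = 2B(R²+z²)^(3/2)/(μ₀R²).
R² + z² = 0.0001988 + 0.001102 = 0.001301 m²; raised to 3/2 gives 4.69×10⁻⁵ m³.
I = 2 × 1.76×10⁻⁶ × 4.69×10⁻⁵ / (1.26×10⁻⁶ × 0.0001988) = 0.661 A.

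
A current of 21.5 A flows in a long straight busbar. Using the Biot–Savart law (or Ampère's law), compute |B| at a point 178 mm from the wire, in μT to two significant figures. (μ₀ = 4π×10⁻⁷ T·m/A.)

For an infinitely long straight wire, B = μ₀I/(2πd).
B = (4π×10⁻⁷ × 21.5) / (2π × 0.178) = 2.42×10⁻⁵ T.

B ≈ 24 μT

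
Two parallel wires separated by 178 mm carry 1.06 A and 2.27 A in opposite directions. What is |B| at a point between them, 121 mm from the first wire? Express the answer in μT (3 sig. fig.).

Each long wire gives B = μ₀I/(2πd). Distances are d₁ = 0.121 m and d₂ = 0.057 m.
B₁ = 1.75×10⁻⁶ T, B₂ = 7.96×10⁻⁶ T.
Between antiparallel currents both contributions point the same way, so they add. B = B₁ + B₂ = 1.75×10⁻⁶ + 7.96×10⁻⁶ = 9.72×10⁻⁶ T.

B ≈ 9.72 μT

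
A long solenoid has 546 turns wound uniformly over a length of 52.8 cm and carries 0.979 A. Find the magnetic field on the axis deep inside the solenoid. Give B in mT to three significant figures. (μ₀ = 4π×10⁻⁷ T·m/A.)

Inside a long solenoid, B = μ₀nI with n = 1034 turns/m.
B = 4π×10⁻⁷ × 1034 × 0.979 = 1.27×10⁻³ T.

B ≈ 1.27 mT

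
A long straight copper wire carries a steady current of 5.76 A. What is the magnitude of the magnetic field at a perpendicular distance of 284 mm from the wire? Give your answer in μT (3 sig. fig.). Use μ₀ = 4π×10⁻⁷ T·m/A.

B ≈ 4.06 μT

For an infinitely long straight wire, B = μ₀I/(2πd).
B = (4π×10⁻⁷ × 5.76) / (2π × 0.284) = 4.06×10⁻⁶ T.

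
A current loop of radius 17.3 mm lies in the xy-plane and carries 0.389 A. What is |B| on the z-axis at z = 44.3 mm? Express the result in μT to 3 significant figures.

On the axis of a circular loop, B = μ₀IR² / [2(R²+z²)^(3/2)].
R² + z² = (0.0173)² + (0.0443)² = 0.002262 m², and (R²+z²)^(3/2) = 1.08×10⁻⁴ m³.
B = (4π×10⁻⁷ × 0.389 × 0.0002993) / (2 × 1.08×10⁻⁴) = 6.80×10⁻⁷ T.

B ≈ 0.680 μT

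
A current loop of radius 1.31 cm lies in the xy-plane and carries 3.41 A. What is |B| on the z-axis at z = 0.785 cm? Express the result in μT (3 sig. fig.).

B ≈ 103 μT

On the axis of a circular loop, B = μ₀IR² / [2(R²+z²)^(3/2)].
R² + z² = (0.0131)² + (0.00785)² = 0.0002332 m², and (R²+z²)^(3/2) = 3.56×10⁻⁶ m³.
B = (4π×10⁻⁷ × 3.41 × 0.0001716) / (2 × 3.56×10⁻⁶) = 1.03×10⁻⁴ T.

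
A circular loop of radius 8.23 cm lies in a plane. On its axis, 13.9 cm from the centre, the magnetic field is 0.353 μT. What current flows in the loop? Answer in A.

I ≈ 0.350 A

On the axis of a loop, B = μ₀IR²/[2(R²+z²)^(3/2)], so I = 2B(R²+z²)^(3/2)/(μ₀R²).
R² + z² = 0.006773 + 0.01932 = 0.02609 m²; raised to 3/2 gives 4.22×10⁻³ m³.
I = 2 × 3.53×10⁻⁷ × 4.22×10⁻³ / (1.26×10⁻⁶ × 0.006773) = 0.350 A.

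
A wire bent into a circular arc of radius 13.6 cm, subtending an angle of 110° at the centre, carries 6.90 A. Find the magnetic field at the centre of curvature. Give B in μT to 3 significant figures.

The Biot–Savart field of a circular arc at its centre is B = μ₀Iφ/(4πR), with φ = 1.92 rad.
B = (4π×10⁻⁷ × 6.90 × 1.92) / (4π × 0.136) = 9.74×10⁻⁶ T.

B ≈ 9.74 μT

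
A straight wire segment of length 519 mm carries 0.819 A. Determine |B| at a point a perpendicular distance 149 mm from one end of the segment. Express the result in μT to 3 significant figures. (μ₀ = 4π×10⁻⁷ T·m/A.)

For a finite straight segment, B = (μ₀I/4πd)(sinθ₁ + sinθ₂), where θ₁, θ₂ are the angles from the perpendicular to each end.
The perpendicular foot is at one end, so the two end-offsets along the wire are 0 and L = 0.519 m.
sinθ₁ = 0/√(0²+0.149²) = 0.0000; sinθ₂ = 0.519/√(0.519²+0.149²) = 0.9612.
B = (4π×10⁻⁷ × 0.819) / (4π × 0.149) × (0.0000 + 0.9612) = 5.28×10⁻⁷ T.

B ≈ 0.528 μT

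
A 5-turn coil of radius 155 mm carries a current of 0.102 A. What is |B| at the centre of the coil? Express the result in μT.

For an N-turn flat coil, B = Nμ₀I/(2R) with R = 0.155 m.
B = 5 × 4.13×10⁻⁷ T = 2.07×10⁻⁶ T.

B ≈ 2.07 μT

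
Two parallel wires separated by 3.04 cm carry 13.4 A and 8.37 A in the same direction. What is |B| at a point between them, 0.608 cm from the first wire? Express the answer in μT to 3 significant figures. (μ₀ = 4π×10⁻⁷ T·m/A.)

Each long wire gives B = μ₀I/(2πd). Distances are d₁ = 0.00608 m and d₂ = 0.02432 m.
B₁ = 4.41×10⁻⁴ T, B₂ = 6.88×10⁻⁵ T.
Between parallel currents the two contributions point in opposite directions, so they subtract. B = |B₁ − B₂| = |4.41×10⁻⁴ − 6.88×10⁻⁵| = 3.72×10⁻⁴ T.

B ≈ 372 μT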